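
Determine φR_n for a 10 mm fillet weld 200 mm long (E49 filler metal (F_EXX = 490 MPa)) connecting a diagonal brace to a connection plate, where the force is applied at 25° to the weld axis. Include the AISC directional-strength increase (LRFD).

φR_n ≈ 355 kN

t_e = 0.707 × 10 = 7.07 mm; A_we = 7.07 × 200 = 1414 mm².
Directional factor: 1.0 + 0.5 sin^1.5(25°) = 1.137.
F_nw = 0.6 × 490 × 1.137 = 334.4 MPa.
φR_n = 0.75 × 334.4 × 1414 × 10⁻³ = 354.6 kN.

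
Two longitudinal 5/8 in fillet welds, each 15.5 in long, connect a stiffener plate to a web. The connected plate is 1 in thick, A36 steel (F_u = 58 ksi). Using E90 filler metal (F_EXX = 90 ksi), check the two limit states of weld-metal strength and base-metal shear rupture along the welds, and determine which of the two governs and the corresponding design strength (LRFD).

φR_n ≈ 555 kip (weld metal governs)

t_e = 0.707 × 0.625 = 0.4419 in; L = 31 in.
Weld metal: φR_n = 0.75 × 0.6 × 90 × 0.4419 × 31 = 554.8 kip.
Base metal (shear rupture): φR_n = 0.75 × 0.6 × 58 × 1 × 31 = 809.1 kip.
Governing: weld metal.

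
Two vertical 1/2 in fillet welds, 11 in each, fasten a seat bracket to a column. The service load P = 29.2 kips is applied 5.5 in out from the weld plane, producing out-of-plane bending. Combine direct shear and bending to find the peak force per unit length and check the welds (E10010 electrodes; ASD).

f_max ≈ 4.2 kip/in; adequate

E100XX → F_EXX = 100 ksi.
L_w = 2 × 11 = 22 in; section modulus (unit throat) S = 2 × L²/6 = 40.33 in².
Direct shear f_v = P/L_w = 29.2/22 = 1.327 kip/in.
Moment M = P × e = 29.2 × 5.5 = 160.6 kip·in; bending f_b = M/S = 3.982 kip/in.
f_max = √(f_v² + f_b²) = √(1.327² + 3.982²) = 4.197 kip/in.
r_n/Ω = (1/2.0) × 0.6 × 100 × (0.707 × 0.5) = 10.6 kip/in → adequate.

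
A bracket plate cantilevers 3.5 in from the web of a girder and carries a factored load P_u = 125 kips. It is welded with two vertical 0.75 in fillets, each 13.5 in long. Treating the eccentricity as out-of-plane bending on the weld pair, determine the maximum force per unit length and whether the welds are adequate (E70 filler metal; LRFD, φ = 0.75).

E70XX → F_EXX = 70 ksi.
L_w = 2 × 13.5 = 27 in; section modulus (unit throat) S = 2 × L²/6 = 60.75 in².
Direct shear f_v = P/L_w = 125/27 = 4.63 kip/in.
Moment M = P × e = 125 × 3.5 = 437.5 kip·in; bending f_b = M/S = 7.202 kip/in.
f_max = √(f_v² + f_b²) = √(4.63² + 7.202²) = 8.561 kip/in.
φr_n = 0.75 × 0.6 × 70 × (0.707 × 0.75) = 16.7 kip/in → adequate.

f_max ≈ 8.56 kip/in; adequate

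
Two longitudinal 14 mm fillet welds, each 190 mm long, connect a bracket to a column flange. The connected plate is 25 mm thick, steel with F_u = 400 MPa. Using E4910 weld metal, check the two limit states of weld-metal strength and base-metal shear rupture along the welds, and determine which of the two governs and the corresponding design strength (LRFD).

φR_n ≈ 829 kN (weld metal governs)

E49XX → F_EXX = 490 MPa.
t_e = 0.707 × 14 = 9.898 mm; L = 380 mm.
Weld metal: φR_n = 0.75 × 0.6 × 490 × 9.898 × 380 × 10⁻³ = 829.4 kN.
Base metal (shear rupture): φR_n = 0.75 × 0.6 × 400 × 25 × 380 × 10⁻³ = 1710 kN.
Governing: weld metal.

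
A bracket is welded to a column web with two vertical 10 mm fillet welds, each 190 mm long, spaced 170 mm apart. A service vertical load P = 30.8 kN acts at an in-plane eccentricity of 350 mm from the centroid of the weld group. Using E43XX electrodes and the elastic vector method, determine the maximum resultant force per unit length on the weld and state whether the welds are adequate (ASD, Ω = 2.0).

E43XX → F_EXX = 430 MPa.
Total weld length L_w = 380 mm. Treat welds as unit-width lines.
Polar moment about centroid: J = 2[d³/12 + d(b/2)²] = 2[190³/12 + 190×85²] = 3889000 mm³.
Direct shear f_v = P/L_w = 30.8×10³ / 380 = 81.05 N/mm (vertical).
Torsion M = P·e = 30.8×10³ × 350 = 10780000 N·mm.
Critical point at (x, y) = (85, 95) from centroid. f_tx = M·y/J = 263.4 N/mm; f_ty = M·x/J = 235.6 N/mm.
Resultant f_max = √[f_tx² + (f_v + f_ty)²] = √[263.4² + (81.05 + 235.6)²] = 411.9 N/mm.
Capacity per unit length: r_n/Ω = (1/2.0) × 0.6 × 430 × (0.707 × 10) = 912 N/mm.
411.9 ≤ 912 → adequate.

f_max ≈ 412 N/mm; adequate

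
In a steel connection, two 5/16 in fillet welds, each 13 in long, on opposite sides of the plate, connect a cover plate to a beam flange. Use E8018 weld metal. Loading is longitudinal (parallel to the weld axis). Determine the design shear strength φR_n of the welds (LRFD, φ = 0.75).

φR_n ≈ 207 kips

E80XX → F_EXX = 80 ksi.
Effective throat t_e = 0.707 × 0.3125 = 0.2209 in.
Total length L = 26 in; A_we = 0.2209 × 26 = 5.744 in².
F_nw = 0.6 F_EXX = 0.6 × 80 = 48 ksi.
φR_n = 0.75 × 48 × 5.744 = 206.8 kips.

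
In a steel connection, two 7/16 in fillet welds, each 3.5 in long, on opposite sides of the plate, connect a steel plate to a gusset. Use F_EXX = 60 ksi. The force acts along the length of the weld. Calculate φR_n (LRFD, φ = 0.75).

φR_n ≈ 58.5 kip

Effective throat t_e = 0.707 × 0.4375 = 0.3093 in.
Total length L = 7 in; A_we = 0.3093 × 7 = 2.165 in².
F_nw = 0.6 F_EXX = 0.6 × 60 = 36 ksi.
φR_n = 0.75 × 36 × 2.165 = 58.46 kip.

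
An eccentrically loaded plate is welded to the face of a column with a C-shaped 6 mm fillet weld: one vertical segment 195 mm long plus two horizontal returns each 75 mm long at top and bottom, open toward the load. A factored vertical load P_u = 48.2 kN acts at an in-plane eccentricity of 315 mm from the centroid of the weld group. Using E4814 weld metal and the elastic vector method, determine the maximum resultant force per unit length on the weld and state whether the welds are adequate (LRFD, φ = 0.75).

E48XX → F_EXX = 480 MPa.
Total weld length L_w = 345 mm. Treat welds as unit-width lines.
Centroid: x̄ = 2×75×37.5 / 345 = 16.3 mm from the vertical weld.
Polar moment about centroid: J = I_x + I_y = [195³/12 + 2×75×97.5²] + [195×16.3² + 2(75³/12 + 75×21.2²)] = 2233000 mm³.
Direct shear f_v = P/L_w = 48.2×10³ / 345 = 139.7 N/mm (vertical).
Torsion M = P·e = 48.2×10³ × 315 = 15183000 N·mm.
Critical point at (x, y) = (58.7, 97.5) from centroid. f_tx = M·y/J = 662.8 N/mm; f_ty = M·x/J = 399 N/mm.
Resultant f_max = √[f_tx² + (f_v + f_ty)²] = √[662.8² + (139.7 + 399)²] = 854.2 N/mm.
Capacity per unit length: φr_n = 0.75 × 0.6 × 480 × (0.707 × 6) = 916.3 N/mm.
854.2 ≤ 916.3 → adequate.

f_max ≈ 854 N/mm; adequate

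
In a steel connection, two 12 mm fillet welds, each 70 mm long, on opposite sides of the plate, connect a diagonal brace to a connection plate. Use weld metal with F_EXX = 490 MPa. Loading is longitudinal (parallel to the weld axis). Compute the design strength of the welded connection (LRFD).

Effective throat t_e = 0.707 × 12 = 8.484 mm.
Total length L = 140 mm; A_we = 8.484 × 140 = 1188 mm².
F_nw = 0.6 F_EXX = 0.6 × 490 = 294 MPa.
φR_n = 0.75 × 294 × 1188 × 10⁻³ = 261.9 kN.

φR_n ≈ 262 kN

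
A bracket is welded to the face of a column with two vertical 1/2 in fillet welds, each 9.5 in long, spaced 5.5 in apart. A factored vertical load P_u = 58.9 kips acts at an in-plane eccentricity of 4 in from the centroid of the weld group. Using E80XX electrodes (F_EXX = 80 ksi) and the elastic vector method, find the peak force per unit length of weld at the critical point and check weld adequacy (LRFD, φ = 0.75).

f_max ≈ 6.63 kip/in; adequate

Total weld length L_w = 19 in. Treat welds as unit-width lines.
Polar moment about centroid: J = 2[d³/12 + d(b/2)²] = 2[9.5³/12 + 9.5×2.75²] = 286.6 in³.
Direct shear f_v = P/L_w = 58.9 / 19 = 3.1 kip/in (vertical).
Torsion M = P·e = 58.9 × 4 = 235.6 kip·in.
Critical point at (x, y) = (2.75, 4.75) from centroid. f_tx = M·y/J = 3.905 kip/in; f_ty = M·x/J = 2.261 kip/in.
Resultant f_max = √[f_tx² + (f_v + f_ty)²] = √[3.905² + (3.1 + 2.261)²] = 6.632 kip/in.
Capacity per unit length: φr_n = 0.75 × 0.6 × 80 × (0.707 × 0.5) = 12.73 kip/in.
6.632 ≤ 12.73 → adequate.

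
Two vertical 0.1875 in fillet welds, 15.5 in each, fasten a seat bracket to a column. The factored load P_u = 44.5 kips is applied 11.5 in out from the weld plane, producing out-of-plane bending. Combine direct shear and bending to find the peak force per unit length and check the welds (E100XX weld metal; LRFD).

f_max ≈ 6.55 kip/in; NOT adequate

E100XX → F_EXX = 100 ksi.
L_w = 2 × 15.5 = 31 in; section modulus (unit throat) S = 2 × L²/6 = 80.08 in².
Direct shear f_v = P/L_w = 44.5/31 = 1.435 kip/in.
Moment M = P × e = 44.5 × 11.5 = 511.75 kip·in; bending f_b = M/S = 6.39 kip/in.
f_max = √(f_v² + f_b²) = √(1.435² + 6.39²) = 6.549 kip/in.
φr_n = 0.75 × 0.6 × 100 × (0.707 × 0.1875) = 5.965 kip/in → NOT adequate.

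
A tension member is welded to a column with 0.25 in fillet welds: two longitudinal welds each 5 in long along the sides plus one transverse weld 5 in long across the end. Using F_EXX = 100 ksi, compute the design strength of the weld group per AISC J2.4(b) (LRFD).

t_e = 0.707 × 0.25 = 0.1767 in.
R_nwl = 0.6 × 100 × 0.1767 × 10 = 106 kips (longitudinal, 2 welds).
R_nwt = 0.6 × 100 × 0.1767 × 5 = 53.02 kips (transverse, base value).
(i) R_nwl + R_nwt = 159.1 kips; (ii) 0.85 R_nwl + 1.5 R_nwt = 169.7 kips.
R_n = max = 169.7 kips [governs: (ii)]; φR_n = 127.3 kips.

φR_n ≈ 127 kips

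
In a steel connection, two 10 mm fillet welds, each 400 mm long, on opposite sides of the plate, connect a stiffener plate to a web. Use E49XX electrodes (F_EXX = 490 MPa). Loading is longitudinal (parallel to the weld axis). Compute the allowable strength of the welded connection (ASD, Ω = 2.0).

R_n/Ω ≈ 831 kN

Effective throat t_e = 0.707 × 10 = 7.07 mm.
Total length L = 800 mm; A_we = 7.07 × 800 = 5656 mm².
F_nw = 0.6 F_EXX = 0.6 × 490 = 294 MPa.
R_n = 294 × 5656 × 10⁻³ = 1663 kN; R_n/Ω = 1663/2.0 = 831.4 kN.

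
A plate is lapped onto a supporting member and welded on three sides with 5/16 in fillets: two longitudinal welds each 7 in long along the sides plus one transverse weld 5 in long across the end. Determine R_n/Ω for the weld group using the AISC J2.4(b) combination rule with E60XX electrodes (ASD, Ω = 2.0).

E60XX → F_EXX = 60 ksi.
t_e = 0.707 × 0.3125 = 0.2209 in.
R_nwl = 0.6 × 60 × 0.2209 × 14 = 111.4 kips (longitudinal, 2 welds).
R_nwt = 0.6 × 60 × 0.2209 × 5 = 39.77 kips (transverse, base value).
(i) R_nwl + R_nwt = 151.1 kips; (ii) 0.85 R_nwl + 1.5 R_nwt = 154.3 kips.
R_n = max = 154.3 kips [governs: (ii)]; R_n/Ω = 77.15 kips.

R_n/Ω ≈ 77.2 kips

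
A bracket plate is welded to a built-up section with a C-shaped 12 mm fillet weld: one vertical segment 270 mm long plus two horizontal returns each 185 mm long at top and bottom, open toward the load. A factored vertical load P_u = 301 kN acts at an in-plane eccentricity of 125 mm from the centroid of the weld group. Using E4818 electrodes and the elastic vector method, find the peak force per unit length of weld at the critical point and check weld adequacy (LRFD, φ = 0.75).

E48XX → F_EXX = 480 MPa.
Total weld length L_w = 640 mm. Treat welds as unit-width lines.
Centroid: x̄ = 2×185×92.5 / 640 = 53.48 mm from the vertical weld.
Polar moment about centroid: J = I_x + I_y = [270³/12 + 2×185×135²] + [270×53.48² + 2(185³/12 + 185×39.02²)] = 10770000 mm³.
Direct shear f_v = P/L_w = 301×10³ / 640 = 470.3 N/mm (vertical).
Torsion M = P·e = 301×10³ × 125 = 37625000 N·mm.
Critical point at (x, y) = (131.5, 135) from centroid. f_tx = M·y/J = 471.4 N/mm; f_ty = M·x/J = 459.3 N/mm.
Resultant f_max = √[f_tx² + (f_v + f_ty)²] = √[471.4² + (470.3 + 459.3)²] = 1042 N/mm.
Capacity per unit length: φr_n = 0.75 × 0.6 × 480 × (0.707 × 12) = 1833 N/mm.
1042 ≤ 1833 → adequate.

f_max ≈ 1040 N/mm; adequate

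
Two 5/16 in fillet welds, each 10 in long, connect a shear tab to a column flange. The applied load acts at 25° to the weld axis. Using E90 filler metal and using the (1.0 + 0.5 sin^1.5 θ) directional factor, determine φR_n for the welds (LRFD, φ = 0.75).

E90XX → F_EXX = 90 ksi.
t_e = 0.707 × 0.3125 = 0.2209 in; A_we = 0.2209 × 20 = 4.419 in².
Directional factor: 1.0 + 0.5 sin^1.5(25°) = 1.137.
F_nw = 0.6 × 90 × 1.137 = 61.42 ksi.
φR_n = 0.75 × 61.42 × 4.419 = 203.5 kip.

φR_n ≈ 204 kip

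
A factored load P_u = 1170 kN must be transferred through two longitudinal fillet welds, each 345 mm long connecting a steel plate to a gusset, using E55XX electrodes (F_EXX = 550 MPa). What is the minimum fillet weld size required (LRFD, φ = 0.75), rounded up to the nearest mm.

w = 10 mm

Total weld length L = 690 mm.
Required throat t_e = P_u / (φ × 0.6 F_EXX × L) = 1170 / (0.75 × 0.6 × 550 × 690 × 10⁻³) = 6.851 mm.
Required leg w = t_e / 0.707 = 9.69 mm → use 10 mm.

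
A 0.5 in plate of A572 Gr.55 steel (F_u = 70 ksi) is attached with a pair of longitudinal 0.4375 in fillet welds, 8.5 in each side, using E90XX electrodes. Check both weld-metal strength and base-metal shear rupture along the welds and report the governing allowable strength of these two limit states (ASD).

R_n/Ω ≈ 142 kip (weld metal governs)

E90XX → F_EXX = 90 ksi.
t_e = 0.707 × 0.4375 = 0.3093 in; L = 17 in.
Weld metal: R_n/Ω = (1/2.0) × 0.6 × 90 × 0.3093 × 17 = 142 kip.
Base metal (shear rupture): R_n/Ω = (1/2.0) × 0.6 × 70 × 0.5 × 17 = 178.5 kip.
Governing: weld metal.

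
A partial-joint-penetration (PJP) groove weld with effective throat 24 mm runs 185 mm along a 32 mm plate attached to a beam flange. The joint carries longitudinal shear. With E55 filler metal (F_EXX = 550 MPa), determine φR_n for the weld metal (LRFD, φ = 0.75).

Effective throat (given) t_e = 24 mm.
A_we = 24 × 185 = 4440 mm².
F_nw = 0.6 F_EXX = 330 MPa.
φR_n = 0.75 × 330 × 4440 × 10⁻³ = 1099 kN.

φR_n ≈ 1100 kN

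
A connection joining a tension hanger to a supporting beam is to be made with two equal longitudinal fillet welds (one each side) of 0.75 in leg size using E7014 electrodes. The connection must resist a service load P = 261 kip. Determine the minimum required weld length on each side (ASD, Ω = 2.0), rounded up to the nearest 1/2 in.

E70XX → F_EXX = 70 ksi.
Throat t_e = 0.707 × 0.75 = 0.5302 in.
r_n/Ω = (0.6 × 70 × 0.5302) / 2.0 = 11.14 kip/in.
L_req = P / (r_n/Ω) = 261 / 11.14 = 23.44 in total.
Per side: 23.44 / 2 = 11.72 in.
Round up → use L = 12 in on each side.

L = 12 in on each side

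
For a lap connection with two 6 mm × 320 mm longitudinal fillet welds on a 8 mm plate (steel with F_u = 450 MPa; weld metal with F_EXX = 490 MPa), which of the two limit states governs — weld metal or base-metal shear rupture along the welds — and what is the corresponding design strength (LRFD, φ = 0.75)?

t_e = 0.707 × 6 = 4.242 mm; L = 640 mm.
Weld metal: φR_n = 0.75 × 0.6 × 490 × 4.242 × 640 × 10⁻³ = 598.6 kN.
Base metal (shear rupture): φR_n = 0.75 × 0.6 × 450 × 8 × 640 × 10⁻³ = 1037 kN.
Governing: weld metal.

φR_n ≈ 599 kN (weld metal governs)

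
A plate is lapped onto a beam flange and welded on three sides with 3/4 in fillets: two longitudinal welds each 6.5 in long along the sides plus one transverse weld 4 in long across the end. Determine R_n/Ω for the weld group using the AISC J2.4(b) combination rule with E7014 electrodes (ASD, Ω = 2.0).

E70XX → F_EXX = 70 ksi.
t_e = 0.707 × 0.75 = 0.5302 in.
R_nwl = 0.6 × 70 × 0.5302 × 13 = 289.5 kip (longitudinal, 2 welds).
R_nwt = 0.6 × 70 × 0.5302 × 4 = 89.08 kip (transverse, base value).
(i) R_nwl + R_nwt = 378.6 kip; (ii) 0.85 R_nwl + 1.5 R_nwt = 379.7 kip.
R_n = max = 379.7 kip [governs: (ii)]; R_n/Ω = 189.9 kip.

R_n/Ω ≈ 190 kip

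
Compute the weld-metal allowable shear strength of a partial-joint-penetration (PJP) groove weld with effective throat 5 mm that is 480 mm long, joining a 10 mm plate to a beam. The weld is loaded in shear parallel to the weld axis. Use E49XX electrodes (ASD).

R_n/Ω ≈ 353 kN

E49XX → F_EXX = 490 MPa.
Effective throat (given) t_e = 5 mm.
A_we = 5 × 480 = 2400 mm².
F_nw = 0.6 F_EXX = 294 MPa.
R_n/Ω = (294 × 2400) / 2.0 × 10⁻³ = 352.8 kN.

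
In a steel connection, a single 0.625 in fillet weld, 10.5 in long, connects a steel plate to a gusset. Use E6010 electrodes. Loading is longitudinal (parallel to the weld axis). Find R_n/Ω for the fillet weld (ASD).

R_n/Ω ≈ 83.5 kips

E60XX → F_EXX = 60 ksi.
Effective throat t_e = 0.707 × 0.625 = 0.4419 in.
Total length L = 10.5 in; A_we = 0.4419 × 10.5 = 4.64 in².
F_nw = 0.6 F_EXX = 0.6 × 60 = 36 ksi.
R_n = 36 × 4.64 = 167 kips; R_n/Ω = 167/2.0 = 83.51 kips.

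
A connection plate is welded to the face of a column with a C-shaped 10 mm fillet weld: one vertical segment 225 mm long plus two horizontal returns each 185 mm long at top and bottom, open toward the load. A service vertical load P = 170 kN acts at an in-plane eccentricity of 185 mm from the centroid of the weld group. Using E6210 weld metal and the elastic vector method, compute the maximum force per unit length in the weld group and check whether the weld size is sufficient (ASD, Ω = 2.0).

f_max ≈ 912 N/mm; adequate

E62XX → F_EXX = 620 MPa.
Total weld length L_w = 595 mm. Treat welds as unit-width lines.
Centroid: x̄ = 2×185×92.5 / 595 = 57.52 mm from the vertical weld.
Polar moment about centroid: J = I_x + I_y = [225³/12 + 2×185×112.5²] + [225×57.52² + 2(185³/12 + 185×34.98²)] = 7884000 mm³.
Direct shear f_v = P/L_w = 170×10³ / 595 = 285.7 N/mm (vertical).
Torsion M = P·e = 170×10³ × 185 = 31450000 N·mm.
Critical point at (x, y) = (127.5, 112.5) from centroid. f_tx = M·y/J = 448.7 N/mm; f_ty = M·x/J = 508.5 N/mm.
Resultant f_max = √[f_tx² + (f_v + f_ty)²] = √[448.7² + (285.7 + 508.5)²] = 912.2 N/mm.
Capacity per unit length: r_n/Ω = (1/2.0) × 0.6 × 620 × (0.707 × 10) = 1315 N/mm.
912.2 ≤ 1315 → adequate.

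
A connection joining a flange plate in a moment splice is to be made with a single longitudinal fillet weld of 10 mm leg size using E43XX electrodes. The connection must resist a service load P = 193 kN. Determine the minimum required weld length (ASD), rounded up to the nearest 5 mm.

L = 215 mm

E43XX → F_EXX = 430 MPa.
Throat t_e = 0.707 × 10 = 7.07 mm.
r_n/Ω = (0.6 × 430 × 7.07) / 2.0 = 912 N/mm = 0.912 kN/mm.
L_req = P / (r_n/Ω) = 193 / 0.912 = 211.6 mm total.
Round up → use L = 215 mm.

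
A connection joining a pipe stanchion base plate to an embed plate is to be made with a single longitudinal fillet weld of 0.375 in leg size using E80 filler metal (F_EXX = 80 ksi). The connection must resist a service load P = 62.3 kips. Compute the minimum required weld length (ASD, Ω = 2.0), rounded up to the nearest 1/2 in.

L = 10 in

Throat t_e = 0.707 × 0.375 = 0.2651 in.
r_n/Ω = (0.6 × 80 × 0.2651) / 2.0 = 6.363 kip/in.
L_req = P / (r_n/Ω) = 62.3 / 6.363 = 9.791 in total.
Round up → use L = 10 in.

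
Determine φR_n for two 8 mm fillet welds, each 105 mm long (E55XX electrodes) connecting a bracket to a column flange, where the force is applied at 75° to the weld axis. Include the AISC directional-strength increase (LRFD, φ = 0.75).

φR_n ≈ 434 kN

E55XX → F_EXX = 550 MPa.
t_e = 0.707 × 8 = 5.656 mm; A_we = 5.656 × 210 = 1188 mm².
Directional factor: 1.0 + 0.5 sin^1.5(75°) = 1.475.
F_nw = 0.6 × 550 × 1.475 = 486.6 MPa.
φR_n = 0.75 × 486.6 × 1188 × 10⁻³ = 433.5 kN.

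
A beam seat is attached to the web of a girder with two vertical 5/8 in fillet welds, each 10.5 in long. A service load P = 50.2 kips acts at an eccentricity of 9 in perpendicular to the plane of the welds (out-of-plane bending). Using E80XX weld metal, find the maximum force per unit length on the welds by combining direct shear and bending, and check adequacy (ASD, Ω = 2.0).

E80XX → F_EXX = 80 ksi.
L_w = 2 × 10.5 = 21 in; section modulus (unit throat) S = 2 × L²/6 = 36.75 in².
Direct shear f_v = P/L_w = 50.2/21 = 2.39 kip/in.
Moment M = P × e = 50.2 × 9 = 451.8 kip·in; bending f_b = M/S = 12.29 kip/in.
f_max = √(f_v² + f_b²) = √(2.39² + 12.29²) = 12.52 kip/in.
r_n/Ω = (1/2.0) × 0.6 × 80 × (0.707 × 0.625) = 10.6 kip/in → NOT adequate.

f_max ≈ 12.5 kip/in; NOT adequate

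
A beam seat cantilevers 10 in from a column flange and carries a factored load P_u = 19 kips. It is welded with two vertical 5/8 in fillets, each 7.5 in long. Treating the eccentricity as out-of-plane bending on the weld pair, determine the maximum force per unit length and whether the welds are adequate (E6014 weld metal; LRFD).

f_max ≈ 10.2 kip/in; adequate

E60XX → F_EXX = 60 ksi.
L_w = 2 × 7.5 = 15 in; section modulus (unit throat) S = 2 × L²/6 = 18.75 in².
Direct shear f_v = P/L_w = 19/15 = 1.267 kip/in.
Moment M = P × e = 19 × 10 = 190 kip·in; bending f_b = M/S = 10.13 kip/in.
f_max = √(f_v² + f_b²) = √(1.267² + 10.13²) = 10.21 kip/in.
φr_n = 0.75 × 0.6 × 60 × (0.707 × 0.625) = 11.93 kip/in → adequate.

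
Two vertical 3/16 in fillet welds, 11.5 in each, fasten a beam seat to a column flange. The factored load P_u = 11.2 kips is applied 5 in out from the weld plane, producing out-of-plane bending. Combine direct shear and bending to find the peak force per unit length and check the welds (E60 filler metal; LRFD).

f_max ≈ 1.36 kip/in; adequate

E60XX → F_EXX = 60 ksi.
L_w = 2 × 11.5 = 23 in; section modulus (unit throat) S = 2 × L²/6 = 44.08 in².
Direct shear f_v = P/L_w = 11.2/23 = 0.487 kip/in.
Moment M = P × e = 11.2 × 5 = 56 kip·in; bending f_b = M/S = 1.27 kip/in.
f_max = √(f_v² + f_b²) = √(0.487² + 1.27²) = 1.36 kip/in.
φr_n = 0.75 × 0.6 × 60 × (0.707 × 0.1875) = 3.579 kip/in → adequate.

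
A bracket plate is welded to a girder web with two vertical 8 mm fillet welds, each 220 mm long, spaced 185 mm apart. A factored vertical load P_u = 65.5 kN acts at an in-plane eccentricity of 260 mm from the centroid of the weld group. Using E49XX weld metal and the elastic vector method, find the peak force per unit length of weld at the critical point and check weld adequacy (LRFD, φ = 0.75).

f_max ≈ 550 N/mm; adequate

E49XX → F_EXX = 490 MPa.
Total weld length L_w = 440 mm. Treat welds as unit-width lines.
Polar moment about centroid: J = 2[d³/12 + d(b/2)²] = 2[220³/12 + 220×92.5²] = 5539000 mm³.
Direct shear f_v = P/L_w = 65.5×10³ / 440 = 148.9 N/mm (vertical).
Torsion M = P·e = 65.5×10³ × 260 = 17030000 N·mm.
Critical point at (x, y) = (92.5, 110) from centroid. f_tx = M·y/J = 338.2 N/mm; f_ty = M·x/J = 284.4 N/mm.
Resultant f_max = √[f_tx² + (f_v + f_ty)²] = √[338.2² + (148.9 + 284.4)²] = 549.6 N/mm.
Capacity per unit length: φr_n = 0.75 × 0.6 × 490 × (0.707 × 8) = 1247 N/mm.
549.6 ≤ 1247 → adequate.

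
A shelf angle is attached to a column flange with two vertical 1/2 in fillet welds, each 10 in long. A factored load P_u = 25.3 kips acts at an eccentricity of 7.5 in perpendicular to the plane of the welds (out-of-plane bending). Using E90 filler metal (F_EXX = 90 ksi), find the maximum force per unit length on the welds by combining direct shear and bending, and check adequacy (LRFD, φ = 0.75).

L_w = 2 × 10 = 20 in; section modulus (unit throat) S = 2 × L²/6 = 33.33 in².
Direct shear f_v = P/L_w = 25.3/20 = 1.265 kip/in.
Moment M = P × e = 25.3 × 7.5 = 189.75 kip·in; bending f_b = M/S = 5.692 kip/in.
f_max = √(f_v² + f_b²) = √(1.265² + 5.692²) = 5.831 kip/in.
φr_n = 0.75 × 0.6 × 90 × (0.707 × 0.5) = 14.32 kip/in → adequate.

f_max ≈ 5.83 kip/in; adequate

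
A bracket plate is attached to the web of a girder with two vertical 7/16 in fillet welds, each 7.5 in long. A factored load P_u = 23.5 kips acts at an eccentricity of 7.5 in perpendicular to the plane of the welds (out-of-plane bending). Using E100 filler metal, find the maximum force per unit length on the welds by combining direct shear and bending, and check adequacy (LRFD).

f_max ≈ 9.53 kip/in; adequate

E100XX → F_EXX = 100 ksi.
L_w = 2 × 7.5 = 15 in; section modulus (unit throat) S = 2 × L²/6 = 18.75 in².
Direct shear f_v = P/L_w = 23.5/15 = 1.567 kip/in.
Moment M = P × e = 23.5 × 7.5 = 176.25 kip·in; bending f_b = M/S = 9.4 kip/in.
f_max = √(f_v² + f_b²) = √(1.567² + 9.4²) = 9.53 kip/in.
φr_n = 0.75 × 0.6 × 100 × (0.707 × 0.4375) = 13.92 kip/in → adequate.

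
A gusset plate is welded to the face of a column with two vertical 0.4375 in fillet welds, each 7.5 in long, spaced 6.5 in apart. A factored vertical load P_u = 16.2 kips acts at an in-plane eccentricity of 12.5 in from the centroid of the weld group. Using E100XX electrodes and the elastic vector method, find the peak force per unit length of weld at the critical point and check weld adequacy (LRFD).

f_max ≈ 5.17 kip/in; adequate

E100XX → F_EXX = 100 ksi.
Total weld length L_w = 15 in. Treat welds as unit-width lines.
Polar moment about centroid: J = 2[d³/12 + d(b/2)²] = 2[7.5³/12 + 7.5×3.25²] = 228.8 in³.
Direct shear f_v = P/L_w = 16.2 / 15 = 1.08 kip/in (vertical).
Torsion M = P·e = 16.2 × 12.5 = 202.5 kip·in.
Critical point at (x, y) = (3.25, 3.75) from centroid. f_tx = M·y/J = 3.32 kip/in; f_ty = M·x/J = 2.877 kip/in.
Resultant f_max = √[f_tx² + (f_v + f_ty)²] = √[3.32² + (1.08 + 2.877)²] = 5.165 kip/in.
Capacity per unit length: φr_n = 0.75 × 0.6 × 100 × (0.707 × 0.4375) = 13.92 kip/in.
5.165 ≤ 13.92 → adequate.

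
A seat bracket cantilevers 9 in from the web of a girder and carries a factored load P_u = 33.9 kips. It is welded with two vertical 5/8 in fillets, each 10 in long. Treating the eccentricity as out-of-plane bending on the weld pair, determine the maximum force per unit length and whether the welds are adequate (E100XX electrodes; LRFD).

E100XX → F_EXX = 100 ksi.
L_w = 2 × 10 = 20 in; section modulus (unit throat) S = 2 × L²/6 = 33.33 in².
Direct shear f_v = P/L_w = 33.9/20 = 1.695 kip/in.
Moment M = P × e = 33.9 × 9 = 305.1 kip·in; bending f_b = M/S = 9.153 kip/in.
f_max = √(f_v² + f_b²) = √(1.695² + 9.153²) = 9.309 kip/in.
φr_n = 0.75 × 0.6 × 100 × (0.707 × 0.625) = 19.88 kip/in → adequate.

f_max ≈ 9.31 kip/in; adequate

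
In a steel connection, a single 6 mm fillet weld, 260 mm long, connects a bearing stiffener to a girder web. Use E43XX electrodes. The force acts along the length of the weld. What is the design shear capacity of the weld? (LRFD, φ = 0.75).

φR_n ≈ 213 kN

E43XX → F_EXX = 430 MPa.
Effective throat t_e = 0.707 × 6 = 4.242 mm.
Total length L = 260 mm; A_we = 4.242 × 260 = 1103 mm².
F_nw = 0.6 F_EXX = 0.6 × 430 = 258 MPa.
φR_n = 0.75 × 258 × 1103 × 10⁻³ = 213.4 kN.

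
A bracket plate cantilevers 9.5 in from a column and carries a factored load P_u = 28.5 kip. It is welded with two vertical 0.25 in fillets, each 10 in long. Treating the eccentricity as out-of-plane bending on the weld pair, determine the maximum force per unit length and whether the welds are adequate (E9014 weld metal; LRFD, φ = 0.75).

f_max ≈ 8.25 kip/in; NOT adequate

E90XX → F_EXX = 90 ksi.
L_w = 2 × 10 = 20 in; section modulus (unit throat) S = 2 × L²/6 = 33.33 in².
Direct shear f_v = P/L_w = 28.5/20 = 1.425 kip/in.
Moment M = P × e = 28.5 × 9.5 = 270.75 kip·in; bending f_b = M/S = 8.122 kip/in.
f_max = √(f_v² + f_b²) = √(1.425² + 8.122²) = 8.247 kip/in.
φr_n = 0.75 × 0.6 × 90 × (0.707 × 0.25) = 7.158 kip/in → NOT adequate.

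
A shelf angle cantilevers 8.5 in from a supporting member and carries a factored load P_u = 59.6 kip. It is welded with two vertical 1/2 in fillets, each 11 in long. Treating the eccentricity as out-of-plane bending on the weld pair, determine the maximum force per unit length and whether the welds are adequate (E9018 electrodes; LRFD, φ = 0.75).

E90XX → F_EXX = 90 ksi.
L_w = 2 × 11 = 22 in; section modulus (unit throat) S = 2 × L²/6 = 40.33 in².
Direct shear f_v = P/L_w = 59.6/22 = 2.709 kip/in.
Moment M = P × e = 59.6 × 8.5 = 506.6 kip·in; bending f_b = M/S = 12.56 kip/in.
f_max = √(f_v² + f_b²) = √(2.709² + 12.56²) = 12.85 kip/in.
φr_n = 0.75 × 0.6 × 90 × (0.707 × 0.5) = 14.32 kip/in → adequate.

f_max ≈ 12.8 kip/in; adequate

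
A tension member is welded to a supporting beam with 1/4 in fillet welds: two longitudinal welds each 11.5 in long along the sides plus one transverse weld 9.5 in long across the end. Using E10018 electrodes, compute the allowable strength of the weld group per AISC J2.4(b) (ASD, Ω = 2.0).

R_n/Ω ≈ 179 kip

E100XX → F_EXX = 100 ksi.
t_e = 0.707 × 0.25 = 0.1767 in.
R_nwl = 0.6 × 100 × 0.1767 × 23 = 243.9 kip (longitudinal, 2 welds).
R_nwt = 0.6 × 100 × 0.1767 × 9.5 = 100.7 kip (transverse, base value).
(i) R_nwl + R_nwt = 344.7 kip; (ii) 0.85 R_nwl + 1.5 R_nwt = 358.4 kip.
R_n = max = 358.4 kip [governs: (ii)]; R_n/Ω = 179.2 kip.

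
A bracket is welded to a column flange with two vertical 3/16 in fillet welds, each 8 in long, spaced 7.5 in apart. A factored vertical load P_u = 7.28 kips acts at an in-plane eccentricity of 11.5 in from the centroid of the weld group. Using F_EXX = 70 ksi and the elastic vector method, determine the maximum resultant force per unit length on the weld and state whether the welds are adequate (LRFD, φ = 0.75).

f_max ≈ 1.82 kip/in; adequate

Total weld length L_w = 16 in. Treat welds as unit-width lines.
Polar moment about centroid: J = 2[d³/12 + d(b/2)²] = 2[8³/12 + 8×3.75²] = 310.3 in³.
Direct shear f_v = P/L_w = 7.28 / 16 = 0.455 kip/in (vertical).
Torsion M = P·e = 7.28 × 11.5 = 83.72 kip·in.
Critical point at (x, y) = (3.75, 4) from centroid. f_tx = M·y/J = 1.079 kip/in; f_ty = M·x/J = 1.012 kip/in.
Resultant f_max = √[f_tx² + (f_v + f_ty)²] = √[1.079² + (0.455 + 1.012)²] = 1.821 kip/in.
Capacity per unit length: φr_n = 0.75 × 0.6 × 70 × (0.707 × 0.1875) = 4.176 kip/in.
1.821 ≤ 4.176 → adequate.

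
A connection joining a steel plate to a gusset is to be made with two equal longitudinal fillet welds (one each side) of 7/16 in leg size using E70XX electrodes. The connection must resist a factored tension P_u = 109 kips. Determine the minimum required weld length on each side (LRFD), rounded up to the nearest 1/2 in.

L = 6 in on each side

E70XX → F_EXX = 70 ksi.
Throat t_e = 0.707 × 0.4375 = 0.3093 in.
φr_n = 0.75 × 0.6 × 70 × 0.3093 = 9.743 kips/in.
L_req = P_u / φr_n = 109 / 9.743 = 11.19 in total.
Per side: 11.19 / 2 = 5.594 in.
Round up → use L = 6 in on each side.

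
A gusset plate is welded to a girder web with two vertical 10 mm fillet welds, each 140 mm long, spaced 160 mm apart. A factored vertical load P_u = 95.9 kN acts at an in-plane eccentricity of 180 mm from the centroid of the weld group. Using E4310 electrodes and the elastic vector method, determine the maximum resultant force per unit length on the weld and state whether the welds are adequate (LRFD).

E43XX → F_EXX = 430 MPa.
Total weld length L_w = 280 mm. Treat welds as unit-width lines.
Polar moment about centroid: J = 2[d³/12 + d(b/2)²] = 2[140³/12 + 140×80²] = 2249000 mm³.
Direct shear f_v = P/L_w = 95.9×10³ / 280 = 342.5 N/mm (vertical).
Torsion M = P·e = 95.9×10³ × 180 = 17262000 N·mm.
Critical point at (x, y) = (80, 70) from centroid. f_tx = M·y/J = 537.2 N/mm; f_ty = M·x/J = 613.9 N/mm.
Resultant f_max = √[f_tx² + (f_v + f_ty)²] = √[537.2² + (342.5 + 613.9)²] = 1097 N/mm.
Capacity per unit length: φr_n = 0.75 × 0.6 × 430 × (0.707 × 10) = 1368 N/mm.
1097 ≤ 1368 → adequate.

f_max ≈ 1100 N/mm; adequate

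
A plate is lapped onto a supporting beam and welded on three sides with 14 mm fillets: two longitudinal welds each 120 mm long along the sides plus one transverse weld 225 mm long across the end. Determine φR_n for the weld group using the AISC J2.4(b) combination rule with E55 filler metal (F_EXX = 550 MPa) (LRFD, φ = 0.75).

φR_n ≈ 1330 kN

t_e = 0.707 × 14 = 9.898 mm.
R_nwl = 0.6 × 550 × 9.898 × 240 × 10⁻³ = 783.9 kN (longitudinal, 2 welds).
R_nwt = 0.6 × 550 × 9.898 × 225 × 10⁻³ = 734.9 kN (transverse, base value).
(i) R_nwl + R_nwt = 1519 kN; (ii) 0.85 R_nwl + 1.5 R_nwt = 1769 kN.
R_n = max = 1769 kN [governs: (ii)]; φR_n = 1327 kN.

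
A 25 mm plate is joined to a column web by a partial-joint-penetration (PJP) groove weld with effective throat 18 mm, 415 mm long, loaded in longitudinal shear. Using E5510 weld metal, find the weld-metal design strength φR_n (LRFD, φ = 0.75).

E55XX → F_EXX = 550 MPa.
Effective throat (given) t_e = 18 mm.
A_we = 18 × 415 = 7470 mm².
F_nw = 0.6 F_EXX = 330 MPa.
φR_n = 0.75 × 330 × 7470 × 10⁻³ = 1849 kN.

φR_n ≈ 1850 kN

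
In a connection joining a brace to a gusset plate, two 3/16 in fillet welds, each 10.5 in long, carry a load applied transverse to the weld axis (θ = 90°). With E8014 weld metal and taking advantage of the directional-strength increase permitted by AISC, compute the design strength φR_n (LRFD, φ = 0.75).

φR_n ≈ 150 kip

E80XX → F_EXX = 80 ksi.
t_e = 0.707 × 0.1875 = 0.1326 in; A_we = 0.1326 × 21 = 2.784 in².
Directional factor: 1.0 + 0.5 sin^1.5(90°) = 1.5.
F_nw = 0.6 × 80 × 1.5 = 72 ksi.
φR_n = 0.75 × 72 × 2.784 = 150.3 kip.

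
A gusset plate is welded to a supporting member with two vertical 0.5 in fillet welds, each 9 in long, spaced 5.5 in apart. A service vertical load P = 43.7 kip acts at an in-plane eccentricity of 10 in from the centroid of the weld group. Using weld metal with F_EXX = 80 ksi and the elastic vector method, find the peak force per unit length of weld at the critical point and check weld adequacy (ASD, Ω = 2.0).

Total weld length L_w = 18 in. Treat welds as unit-width lines.
Polar moment about centroid: J = 2[d³/12 + d(b/2)²] = 2[9³/12 + 9×2.75²] = 257.6 in³.
Direct shear f_v = P/L_w = 43.7 / 18 = 2.428 kip/in (vertical).
Torsion M = P·e = 43.7 × 10 = 437 kip·in.
Critical point at (x, y) = (2.75, 4.5) from centroid. f_tx = M·y/J = 7.633 kip/in; f_ty = M·x/J = 4.665 kip/in.
Resultant f_max = √[f_tx² + (f_v + f_ty)²] = √[7.633² + (2.428 + 4.665)²] = 10.42 kip/in.
Capacity per unit length: r_n/Ω = (1/2.0) × 0.6 × 80 × (0.707 × 0.5) = 8.484 kip/in.
10.42 > 8.484 → NOT adequate.

f_max ≈ 10.4 kip/in; NOT adequate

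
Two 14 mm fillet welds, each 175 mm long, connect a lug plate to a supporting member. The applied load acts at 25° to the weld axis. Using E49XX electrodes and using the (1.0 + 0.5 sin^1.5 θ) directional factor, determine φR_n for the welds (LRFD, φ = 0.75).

φR_n ≈ 869 kN

E49XX → F_EXX = 490 MPa.
t_e = 0.707 × 14 = 9.898 mm; A_we = 9.898 × 350 = 3464 mm².
Directional factor: 1.0 + 0.5 sin^1.5(25°) = 1.137.
F_nw = 0.6 × 490 × 1.137 = 334.4 MPa.
φR_n = 0.75 × 334.4 × 3464 × 10⁻³ = 868.8 kN.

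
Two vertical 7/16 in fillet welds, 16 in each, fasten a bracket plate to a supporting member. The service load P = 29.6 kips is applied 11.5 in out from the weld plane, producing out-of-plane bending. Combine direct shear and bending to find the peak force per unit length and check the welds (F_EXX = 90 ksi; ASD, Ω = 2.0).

L_w = 2 × 16 = 32 in; section modulus (unit throat) S = 2 × L²/6 = 85.33 in².
Direct shear f_v = P/L_w = 29.6/32 = 0.925 kip/in.
Moment M = P × e = 29.6 × 11.5 = 340.4 kip·in; bending f_b = M/S = 3.989 kip/in.
f_max = √(f_v² + f_b²) = √(0.925² + 3.989²) = 4.095 kip/in.
r_n/Ω = (1/2.0) × 0.6 × 90 × (0.707 × 0.4375) = 8.351 kip/in → adequate.

f_max ≈ 4.09 kip/in; adequate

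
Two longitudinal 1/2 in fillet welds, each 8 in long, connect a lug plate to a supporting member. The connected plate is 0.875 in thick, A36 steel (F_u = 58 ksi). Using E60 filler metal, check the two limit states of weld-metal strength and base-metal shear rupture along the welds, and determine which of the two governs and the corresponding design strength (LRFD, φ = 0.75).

E60XX → F_EXX = 60 ksi.
t_e = 0.707 × 0.5 = 0.3535 in; L = 16 in.
Weld metal: φR_n = 0.75 × 0.6 × 60 × 0.3535 × 16 = 152.7 kip.
Base metal (shear rupture): φR_n = 0.75 × 0.6 × 58 × 0.875 × 16 = 365.4 kip.
Governing: weld metal.

φR_n ≈ 153 kip (weld metal governs)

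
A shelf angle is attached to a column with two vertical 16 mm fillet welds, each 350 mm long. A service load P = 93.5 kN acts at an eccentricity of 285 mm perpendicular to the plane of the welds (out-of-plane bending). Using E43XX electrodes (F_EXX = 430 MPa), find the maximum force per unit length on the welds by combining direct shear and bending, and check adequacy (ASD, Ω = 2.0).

L_w = 2 × 350 = 700 mm; section modulus (unit throat) S = 2 × L²/6 = 40830 mm².
Direct shear f_v = P/L_w = 93.5×10³/700 = 133.6 N/mm.
Moment M = P × e = 93.5×10³ × 285 = 26648000 N·mm; bending f_b = M/S = 652.6 N/mm.
f_max = √(f_v² + f_b²) = √(133.6² + 652.6²) = 666.1 N/mm.
r_n/Ω = (1/2.0) × 0.6 × 430 × (0.707 × 16) = 1459 N/mm → adequate.

f_max ≈ 666 N/mm; adequate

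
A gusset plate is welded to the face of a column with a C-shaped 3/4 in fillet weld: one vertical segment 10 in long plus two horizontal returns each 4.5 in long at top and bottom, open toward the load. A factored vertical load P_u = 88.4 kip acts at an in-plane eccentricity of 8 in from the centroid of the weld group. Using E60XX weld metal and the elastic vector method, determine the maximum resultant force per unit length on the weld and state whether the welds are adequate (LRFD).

f_max ≈ 15.5 kip/in; NOT adequate

E60XX → F_EXX = 60 ksi.
Total weld length L_w = 19 in. Treat welds as unit-width lines.
Centroid: x̄ = 2×4.5×2.25 / 19 = 1.066 in from the vertical weld.
Polar moment about centroid: J = I_x + I_y = [10³/12 + 2×4.5×5²] + [10×1.066² + 2(4.5³/12 + 4.5×1.184²)] = 347.5 in³.
Direct shear f_v = P/L_w = 88.4 / 19 = 4.653 kip/in (vertical).
Torsion M = P·e = 88.4 × 8 = 707.2 kip·in.
Critical point at (x, y) = (3.434, 5) from centroid. f_tx = M·y/J = 10.18 kip/in; f_ty = M·x/J = 6.989 kip/in.
Resultant f_max = √[f_tx² + (f_v + f_ty)²] = √[10.18² + (4.653 + 6.989)²] = 15.46 kip/in.
Capacity per unit length: φr_n = 0.75 × 0.6 × 60 × (0.707 × 0.75) = 14.32 kip/in.
15.46 > 14.32 → NOT adequate.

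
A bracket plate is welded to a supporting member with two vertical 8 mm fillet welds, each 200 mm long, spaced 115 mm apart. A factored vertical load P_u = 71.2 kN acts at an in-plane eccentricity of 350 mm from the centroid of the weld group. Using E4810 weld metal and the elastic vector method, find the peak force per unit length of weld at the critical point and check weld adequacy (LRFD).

E48XX → F_EXX = 480 MPa.
Total weld length L_w = 400 mm. Treat welds as unit-width lines.
Polar moment about centroid: J = 2[d³/12 + d(b/2)²] = 2[200³/12 + 200×57.5²] = 2656000 mm³.
Direct shear f_v = P/L_w = 71.2×10³ / 400 = 178 N/mm (vertical).
Torsion M = P·e = 71.2×10³ × 350 = 24920000 N·mm.
Critical point at (x, y) = (57.5, 100) from centroid. f_tx = M·y/J = 938.3 N/mm; f_ty = M·x/J = 539.5 N/mm.
Resultant f_max = √[f_tx² + (f_v + f_ty)²] = √[938.3² + (178 + 539.5)²] = 1181 N/mm.
Capacity per unit length: φr_n = 0.75 × 0.6 × 480 × (0.707 × 8) = 1222 N/mm.
1181 ≤ 1222 → adequate.

f_max ≈ 1180 N/mm; adequate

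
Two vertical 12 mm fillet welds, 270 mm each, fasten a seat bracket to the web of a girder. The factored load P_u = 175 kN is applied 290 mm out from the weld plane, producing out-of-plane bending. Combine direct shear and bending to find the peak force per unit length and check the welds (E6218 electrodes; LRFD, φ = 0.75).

E62XX → F_EXX = 620 MPa.
L_w = 2 × 270 = 540 mm; section modulus (unit throat) S = 2 × L²/6 = 24300 mm².
Direct shear f_v = P/L_w = 175×10³/540 = 324.1 N/mm.
Moment M = P × e = 175×10³ × 290 = 50750000 N·mm; bending f_b = M/S = 2088 N/mm.
f_max = √(f_v² + f_b²) = √(324.1² + 2088²) = 2113 N/mm.
φr_n = 0.75 × 0.6 × 620 × (0.707 × 12) = 2367 N/mm → adequate.

f_max ≈ 2110 N/mm; adequate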